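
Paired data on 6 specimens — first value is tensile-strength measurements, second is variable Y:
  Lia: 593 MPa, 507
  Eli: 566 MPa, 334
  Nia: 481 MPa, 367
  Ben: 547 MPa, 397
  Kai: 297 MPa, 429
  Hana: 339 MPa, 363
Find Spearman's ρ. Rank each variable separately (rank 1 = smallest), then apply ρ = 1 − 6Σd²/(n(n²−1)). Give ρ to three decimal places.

0.086

Ranks of variable 1: 6, 5, 3, 4, 1, 2
Ranks of variable 2: 6, 1, 3, 4, 5, 2
d = r₁ − r₂: 0, 4, 0, 0, -4, 0
d²: 0, 16, 0, 0, 16, 0; Σd² = 32
ρ = 1 − 6·32/(6·35) = 1 − 192/210 = 0.086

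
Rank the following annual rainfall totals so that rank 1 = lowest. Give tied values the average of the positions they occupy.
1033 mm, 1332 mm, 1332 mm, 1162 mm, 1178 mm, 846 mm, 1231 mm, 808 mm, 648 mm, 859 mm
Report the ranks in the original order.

5, 9.5, 9.5, 6, 7, 3, 8, 2, 1, 4

Sorted (ascending): 648, 808, 846, 859, 1033, 1162, 1178, 1231, 1332, 1332
The 2 values of 1332 occupy positions 9–10 → average rank (9+10)/2 = 9.5.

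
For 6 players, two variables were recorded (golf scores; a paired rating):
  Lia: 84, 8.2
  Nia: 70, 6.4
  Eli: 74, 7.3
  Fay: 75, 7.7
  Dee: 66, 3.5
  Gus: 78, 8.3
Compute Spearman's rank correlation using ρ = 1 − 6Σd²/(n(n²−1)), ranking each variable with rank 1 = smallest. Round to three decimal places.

Ranks of variable 1: 6, 2, 3, 4, 1, 5
Ranks of variable 2: 5, 2, 3, 4, 1, 6
d = r₁ − r₂: 1, 0, 0, 0, 0, -1
d²: 1, 0, 0, 0, 0, 1; Σd² = 2
ρ = 1 − 6·2/(6·35) = 1 − 12/210 = 0.943

0.943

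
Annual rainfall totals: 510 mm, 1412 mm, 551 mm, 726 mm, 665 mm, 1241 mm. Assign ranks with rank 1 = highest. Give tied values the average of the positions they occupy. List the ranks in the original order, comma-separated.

Sorted (descending): 1412, 1241, 726, 665, 551, 510
No ties — each value takes its position as its rank.

6, 1, 5, 3, 4, 2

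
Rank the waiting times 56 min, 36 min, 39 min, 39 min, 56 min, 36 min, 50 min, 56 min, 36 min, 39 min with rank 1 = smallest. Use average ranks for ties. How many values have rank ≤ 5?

Sorted (ascending): 36, 36, 36, 39, 39, 39, 50, 56, 56, 56
The 3 values of 36 occupy positions 1–3 → average rank 2.
The 3 values of 39 occupy positions 4–6 → average rank 5.
The 3 values of 56 occupy positions 8–10 → average rank 9.
Ranks ≤ 5: {2, 2, 2, 5, 5, 5} → 6 values.

6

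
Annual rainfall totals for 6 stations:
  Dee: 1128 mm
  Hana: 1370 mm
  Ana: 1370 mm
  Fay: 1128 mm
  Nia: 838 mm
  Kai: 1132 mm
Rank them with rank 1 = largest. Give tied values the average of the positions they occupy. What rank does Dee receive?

Sorted (descending): 1370, 1370, 1132, 1128, 1128, 838
The 2 values of 1370 occupy positions 1–2 → average rank (1+2)/2 = 1.5.
The 2 values of 1128 occupy positions 4–5 → average rank (4+5)/2 = 4.5.
Dee has value 1128 mm → rank 4.5.

4.5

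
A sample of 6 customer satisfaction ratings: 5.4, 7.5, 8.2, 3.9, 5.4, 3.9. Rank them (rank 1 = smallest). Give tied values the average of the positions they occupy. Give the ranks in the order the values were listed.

3.5, 5, 6, 1.5, 3.5, 1.5

Sorted (ascending): 3.9, 3.9, 5.4, 5.4, 7.5, 8.2
The 2 values of 3.9 occupy positions 1–2 → average rank (1+2)/2 = 1.5.
The 2 values of 5.4 occupy positions 3–4 → average rank (3+4)/2 = 3.5.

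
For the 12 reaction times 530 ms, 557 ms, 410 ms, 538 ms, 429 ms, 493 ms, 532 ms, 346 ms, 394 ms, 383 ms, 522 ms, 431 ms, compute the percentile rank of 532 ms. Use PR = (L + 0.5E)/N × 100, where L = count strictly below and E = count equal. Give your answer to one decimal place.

N = 12.
Strictly below 532: 9. Equal to 532: 1.
PR = (9 + 0.5·1)/12 × 100 = 79.2

79.2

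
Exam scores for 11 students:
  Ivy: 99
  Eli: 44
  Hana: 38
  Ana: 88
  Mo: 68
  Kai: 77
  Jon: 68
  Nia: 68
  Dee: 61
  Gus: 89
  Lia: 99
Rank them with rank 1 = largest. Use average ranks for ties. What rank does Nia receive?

Sorted (descending): 99, 99, 89, 88, 77, 68, 68, 68, 61, 44, 38
The 2 values of 99 occupy positions 1–2 → average rank (1+2)/2 = 1.5.
The 3 values of 68 occupy positions 6–8 → average rank 7.
Nia has value 68 → rank 7.

7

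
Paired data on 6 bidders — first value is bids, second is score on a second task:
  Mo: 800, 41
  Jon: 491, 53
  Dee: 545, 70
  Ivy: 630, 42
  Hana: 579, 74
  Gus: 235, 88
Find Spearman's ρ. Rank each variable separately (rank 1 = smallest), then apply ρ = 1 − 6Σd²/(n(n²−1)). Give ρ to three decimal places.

-0.771

Ranks of variable 1: 6, 2, 3, 5, 4, 1
Ranks of variable 2: 1, 3, 4, 2, 5, 6
d = r₁ − r₂: 5, -1, -1, 3, -1, -5
d²: 25, 1, 1, 9, 1, 25; Σd² = 62
ρ = 1 − 6·62/(6·35) = 1 − 372/210 = -0.771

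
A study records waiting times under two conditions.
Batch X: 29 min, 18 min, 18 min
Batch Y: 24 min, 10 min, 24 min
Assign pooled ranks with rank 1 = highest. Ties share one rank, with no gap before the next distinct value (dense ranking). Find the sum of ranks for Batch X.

Sorted (descending): 29, 24, 24, 18, 18, 10
The 2 values of 24 share dense rank 2.
The 2 values of 18 share dense rank 3.
Remaining distinct values take the next consecutive integers.
Batch X values → pooled ranks: 29→1, 18→3, 18→3
Rank sum = 1 + 3 + 3 = 7

7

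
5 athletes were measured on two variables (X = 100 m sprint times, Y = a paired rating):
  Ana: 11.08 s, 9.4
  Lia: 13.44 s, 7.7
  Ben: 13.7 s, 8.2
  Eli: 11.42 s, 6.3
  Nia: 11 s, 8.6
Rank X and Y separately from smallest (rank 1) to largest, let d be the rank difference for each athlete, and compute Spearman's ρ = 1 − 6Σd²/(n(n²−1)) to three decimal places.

Ranks of variable 1: 2, 4, 5, 3, 1
Ranks of variable 2: 5, 2, 3, 1, 4
d = r₁ − r₂: -3, 2, 2, 2, -3
d²: 9, 4, 4, 4, 9; Σd² = 30
ρ = 1 − 6·30/(5·24) = 1 − 180/120 = -0.500

-0.500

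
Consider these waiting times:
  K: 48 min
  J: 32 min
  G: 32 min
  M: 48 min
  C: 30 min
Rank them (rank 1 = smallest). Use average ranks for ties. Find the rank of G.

Sorted (ascending): 30, 32, 32, 48, 48
The 2 values of 32 occupy positions 2–3 → average rank (2+3)/2 = 2.5.
The 2 values of 48 occupy positions 4–5 → average rank (4+5)/2 = 4.5.
G has value 32 min → rank 2.5.

2.5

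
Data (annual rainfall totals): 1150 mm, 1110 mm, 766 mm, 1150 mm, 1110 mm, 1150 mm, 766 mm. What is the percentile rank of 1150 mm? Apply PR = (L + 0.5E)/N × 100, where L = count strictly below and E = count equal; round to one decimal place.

78.6

N = 7.
Strictly below 1150: 4. Equal to 1150: 3.
PR = (4 + 0.5·3)/7 × 100 = 78.6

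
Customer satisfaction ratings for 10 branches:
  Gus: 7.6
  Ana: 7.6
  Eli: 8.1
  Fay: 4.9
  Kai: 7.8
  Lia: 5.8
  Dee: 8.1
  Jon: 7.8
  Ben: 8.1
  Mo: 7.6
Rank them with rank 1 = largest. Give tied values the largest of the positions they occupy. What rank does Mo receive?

Sorted (descending): 8.1, 8.1, 8.1, 7.8, 7.8, 7.6, 7.6, 7.6, 5.8, 4.9
The 3 values of 8.1 occupy positions 1–3 → each gets rank 3.
The 2 values of 7.8 occupy positions 4–5 → each gets rank 5.
The 3 values of 7.6 occupy positions 6–8 → each gets rank 8.
Mo has value 7.6 → rank 8.

8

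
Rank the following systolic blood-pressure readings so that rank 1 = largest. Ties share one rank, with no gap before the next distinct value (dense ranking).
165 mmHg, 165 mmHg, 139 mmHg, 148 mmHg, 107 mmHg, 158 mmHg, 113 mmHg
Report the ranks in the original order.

1, 1, 4, 3, 6, 2, 5

Sorted (descending): 165, 165, 158, 148, 139, 113, 107
The 2 values of 165 share dense rank 1.
Remaining distinct values take the next consecutive integers.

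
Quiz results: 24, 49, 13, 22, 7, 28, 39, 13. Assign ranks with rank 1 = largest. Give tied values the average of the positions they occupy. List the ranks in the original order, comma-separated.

Sorted (descending): 49, 39, 28, 24, 22, 13, 13, 7
The 2 values of 13 occupy positions 6–7 → average rank (6+7)/2 = 6.5.

4, 1, 6.5, 5, 8, 3, 2, 6.5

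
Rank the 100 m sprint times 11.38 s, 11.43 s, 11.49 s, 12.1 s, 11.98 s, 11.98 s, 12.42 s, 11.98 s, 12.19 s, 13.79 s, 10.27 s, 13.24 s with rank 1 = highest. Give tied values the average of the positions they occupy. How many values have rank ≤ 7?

Sorted (descending): 13.79, 13.24, 12.42, 12.19, 12.1, 11.98, 11.98, 11.98, 11.49, 11.43, 11.38, 10.27
The 3 values of 11.98 occupy positions 6–8 → average rank 7.
Ranks ≤ 7: {1, 2, 3, 4, 5, 7, 7, 7} → 8 values.

8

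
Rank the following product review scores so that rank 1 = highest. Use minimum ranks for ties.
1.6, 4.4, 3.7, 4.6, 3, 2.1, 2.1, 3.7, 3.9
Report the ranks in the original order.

Sorted (descending): 4.6, 4.4, 3.9, 3.7, 3.7, 3, 2.1, 2.1, 1.6
The 2 values of 3.7 occupy positions 4–5 → each gets rank 4.
The 2 values of 2.1 occupy positions 7–8 → each gets rank 7.

9, 2, 4, 1, 6, 7, 7, 4, 3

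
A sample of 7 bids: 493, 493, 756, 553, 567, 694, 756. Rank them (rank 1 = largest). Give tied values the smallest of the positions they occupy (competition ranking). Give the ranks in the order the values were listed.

Sorted (descending): 756, 756, 694, 567, 553, 493, 493
The 2 values of 756 occupy positions 1–2 → each gets rank 1.
The 2 values of 493 occupy positions 6–7 → each gets rank 6.

6, 6, 1, 5, 4, 3, 1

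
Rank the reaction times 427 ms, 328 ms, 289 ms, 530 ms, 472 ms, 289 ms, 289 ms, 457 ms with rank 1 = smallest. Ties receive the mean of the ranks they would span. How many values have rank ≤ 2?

3

Sorted (ascending): 289, 289, 289, 328, 427, 457, 472, 530
The 3 values of 289 occupy positions 1–3 → average rank 2.
Ranks ≤ 2: {2, 2, 2} → 3 values.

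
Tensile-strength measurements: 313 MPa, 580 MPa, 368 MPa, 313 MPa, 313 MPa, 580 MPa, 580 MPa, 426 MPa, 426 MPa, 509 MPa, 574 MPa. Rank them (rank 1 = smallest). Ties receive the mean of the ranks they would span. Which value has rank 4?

368

Sorted (ascending): 313, 313, 313, 368, 426, 426, 509, 574, 580, 580, 580
The 3 values of 313 occupy positions 1–3 → average rank 2.
The 2 values of 426 occupy positions 5–6 → average rank (5+6)/2 = 5.5.
The 3 values of 580 occupy positions 9–11 → average rank 10.
Rank 4 → value 368.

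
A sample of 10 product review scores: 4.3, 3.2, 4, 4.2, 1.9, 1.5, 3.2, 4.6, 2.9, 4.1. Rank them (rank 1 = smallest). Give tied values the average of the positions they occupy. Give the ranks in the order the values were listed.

9, 4.5, 6, 8, 2, 1, 4.5, 10, 3, 7

Sorted (ascending): 1.5, 1.9, 2.9, 3.2, 3.2, 4, 4.1, 4.2, 4.3, 4.6
The 2 values of 3.2 occupy positions 4–5 → average rank (4+5)/2 = 4.5.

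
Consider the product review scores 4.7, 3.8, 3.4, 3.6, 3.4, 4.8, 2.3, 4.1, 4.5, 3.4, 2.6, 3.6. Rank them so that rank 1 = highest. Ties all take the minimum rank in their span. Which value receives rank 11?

Sorted (descending): 4.8, 4.7, 4.5, 4.1, 3.8, 3.6, 3.6, 3.4, 3.4, 3.4, 2.6, 2.3
The 2 values of 3.6 occupy positions 6–7 → each gets rank 6.
The 3 values of 3.4 occupy positions 8–10 → each gets rank 8.
Rank 11 → value 2.6.

2.6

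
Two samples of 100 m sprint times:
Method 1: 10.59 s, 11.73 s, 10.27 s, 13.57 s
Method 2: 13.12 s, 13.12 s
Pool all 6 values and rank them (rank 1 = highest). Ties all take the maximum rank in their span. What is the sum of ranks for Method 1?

16

Sorted (descending): 13.57, 13.12, 13.12, 11.73, 10.59, 10.27
The 2 values of 13.12 occupy positions 2–3 → each gets rank 3.
Method 1 values → pooled ranks: 10.59→5, 11.73→4, 10.27→6, 13.57→1
Rank sum = 5 + 4 + 6 + 1 = 16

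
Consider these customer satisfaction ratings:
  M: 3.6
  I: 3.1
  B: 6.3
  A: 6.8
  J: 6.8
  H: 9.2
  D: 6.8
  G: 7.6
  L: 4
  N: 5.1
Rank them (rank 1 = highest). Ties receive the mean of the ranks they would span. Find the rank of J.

Sorted (descending): 9.2, 7.6, 6.8, 6.8, 6.8, 6.3, 5.1, 4, 3.6, 3.1
The 3 values of 6.8 occupy positions 3–5 → average rank 4.
J has value 6.8 → rank 4.

4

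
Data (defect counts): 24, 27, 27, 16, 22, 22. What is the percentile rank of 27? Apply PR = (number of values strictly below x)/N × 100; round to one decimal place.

N = 6.
Strictly below 27: 4. Equal to 27: 2.
PR = 4/6 × 100 = 66.7

66.7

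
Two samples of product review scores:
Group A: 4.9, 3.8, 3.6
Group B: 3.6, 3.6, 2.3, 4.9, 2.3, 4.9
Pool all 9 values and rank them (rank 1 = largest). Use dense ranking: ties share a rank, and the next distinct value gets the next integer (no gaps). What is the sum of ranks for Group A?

Sorted (descending): 4.9, 4.9, 4.9, 3.8, 3.6, 3.6, 3.6, 2.3, 2.3
The 3 values of 4.9 share dense rank 1.
The 3 values of 3.6 share dense rank 3.
The 2 values of 2.3 share dense rank 4.
Remaining distinct values take the next consecutive integers.
Group A values → pooled ranks: 4.9→1, 3.8→2, 3.6→3
Rank sum = 1 + 2 + 3 = 6

6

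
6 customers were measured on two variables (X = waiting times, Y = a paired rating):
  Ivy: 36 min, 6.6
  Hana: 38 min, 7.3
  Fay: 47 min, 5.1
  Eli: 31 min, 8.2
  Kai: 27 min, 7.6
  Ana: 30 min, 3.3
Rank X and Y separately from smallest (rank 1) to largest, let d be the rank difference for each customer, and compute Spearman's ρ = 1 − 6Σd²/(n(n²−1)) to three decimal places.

Ranks of variable 1: 4, 5, 6, 3, 1, 2
Ranks of variable 2: 3, 4, 2, 6, 5, 1
d = r₁ − r₂: 1, 1, 4, -3, -4, 1
d²: 1, 1, 16, 9, 16, 1; Σd² = 44
ρ = 1 − 6·44/(6·35) = 1 − 264/210 = -0.257

-0.257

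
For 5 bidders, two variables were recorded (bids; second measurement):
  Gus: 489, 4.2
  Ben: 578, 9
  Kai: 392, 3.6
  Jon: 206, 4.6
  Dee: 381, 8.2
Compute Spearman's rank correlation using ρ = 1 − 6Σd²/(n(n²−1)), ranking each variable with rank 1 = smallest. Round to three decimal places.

Ranks of variable 1: 4, 5, 3, 1, 2
Ranks of variable 2: 2, 5, 1, 3, 4
d = r₁ − r₂: 2, 0, 2, -2, -2
d²: 4, 0, 4, 4, 4; Σd² = 16
ρ = 1 − 6·16/(5·24) = 1 − 96/120 = 0.200

0.200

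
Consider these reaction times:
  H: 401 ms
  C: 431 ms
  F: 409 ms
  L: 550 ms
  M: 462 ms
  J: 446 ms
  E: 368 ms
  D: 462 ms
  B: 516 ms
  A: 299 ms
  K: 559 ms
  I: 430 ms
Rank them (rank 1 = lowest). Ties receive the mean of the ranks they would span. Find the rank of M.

Sorted (ascending): 299, 368, 401, 409, 430, 431, 446, 462, 462, 516, 550, 559
The 2 values of 462 occupy positions 8–9 → average rank (8+9)/2 = 8.5.
M has value 462 ms → rank 8.5.

8.5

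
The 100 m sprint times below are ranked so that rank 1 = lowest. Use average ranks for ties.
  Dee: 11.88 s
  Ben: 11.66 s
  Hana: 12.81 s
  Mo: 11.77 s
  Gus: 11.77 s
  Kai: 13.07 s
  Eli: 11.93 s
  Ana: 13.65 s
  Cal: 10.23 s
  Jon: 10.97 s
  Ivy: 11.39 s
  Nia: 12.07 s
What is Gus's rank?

Sorted (ascending): 10.23, 10.97, 11.39, 11.66, 11.77, 11.77, 11.88, 11.93, 12.07, 12.81, 13.07, 13.65
The 2 values of 11.77 occupy positions 5–6 → average rank (5+6)/2 = 5.5.
Gus has value 11.77 s → rank 5.5.

5.5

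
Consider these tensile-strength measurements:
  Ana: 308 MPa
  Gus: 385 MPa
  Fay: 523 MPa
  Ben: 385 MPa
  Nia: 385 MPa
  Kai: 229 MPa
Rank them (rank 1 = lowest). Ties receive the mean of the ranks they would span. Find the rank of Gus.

Sorted (ascending): 229, 308, 385, 385, 385, 523
The 3 values of 385 occupy positions 3–5 → average rank 4.
Gus has value 385 MPa → rank 4.

4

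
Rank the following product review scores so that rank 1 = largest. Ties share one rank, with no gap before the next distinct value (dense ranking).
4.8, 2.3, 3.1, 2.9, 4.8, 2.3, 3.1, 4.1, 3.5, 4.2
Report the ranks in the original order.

Sorted (descending): 4.8, 4.8, 4.2, 4.1, 3.5, 3.1, 3.1, 2.9, 2.3, 2.3
The 2 values of 4.8 share dense rank 1.
The 2 values of 3.1 share dense rank 5.
The 2 values of 2.3 share dense rank 7.
Remaining distinct values take the next consecutive integers.

1, 7, 5, 6, 1, 7, 5, 3, 4, 2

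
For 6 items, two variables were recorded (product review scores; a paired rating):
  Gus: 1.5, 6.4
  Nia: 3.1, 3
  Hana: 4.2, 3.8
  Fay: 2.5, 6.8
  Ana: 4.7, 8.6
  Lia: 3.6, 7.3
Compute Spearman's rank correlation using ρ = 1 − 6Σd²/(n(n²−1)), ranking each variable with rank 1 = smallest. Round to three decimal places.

Ranks of variable 1: 1, 3, 5, 2, 6, 4
Ranks of variable 2: 3, 1, 2, 4, 6, 5
d = r₁ − r₂: -2, 2, 3, -2, 0, -1
d²: 4, 4, 9, 4, 0, 1; Σd² = 22
ρ = 1 − 6·22/(6·35) = 1 − 132/210 = 0.371

0.371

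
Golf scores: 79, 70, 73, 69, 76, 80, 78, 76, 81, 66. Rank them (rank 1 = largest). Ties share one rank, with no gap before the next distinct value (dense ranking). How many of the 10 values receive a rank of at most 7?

8

Sorted (descending): 81, 80, 79, 78, 76, 76, 73, 70, 69, 66
The 2 values of 76 share dense rank 5.
Remaining distinct values take the next consecutive integers.
Ranks ≤ 7: {1, 2, 3, 4, 5, 5, 6, 7} → 8 values.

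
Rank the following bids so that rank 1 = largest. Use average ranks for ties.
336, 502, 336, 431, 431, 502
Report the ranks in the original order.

5.5, 1.5, 5.5, 3.5, 3.5, 1.5

Sorted (descending): 502, 502, 431, 431, 336, 336
The 2 values of 502 occupy positions 1–2 → average rank (1+2)/2 = 1.5.
The 2 values of 431 occupy positions 3–4 → average rank (3+4)/2 = 3.5.
The 2 values of 336 occupy positions 5–6 → average rank (5+6)/2 = 5.5.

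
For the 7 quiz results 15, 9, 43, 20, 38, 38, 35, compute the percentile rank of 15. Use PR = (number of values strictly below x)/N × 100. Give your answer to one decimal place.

N = 7.
Strictly below 15: 1. Equal to 15: 1.
PR = 1/7 × 100 = 14.3

14.3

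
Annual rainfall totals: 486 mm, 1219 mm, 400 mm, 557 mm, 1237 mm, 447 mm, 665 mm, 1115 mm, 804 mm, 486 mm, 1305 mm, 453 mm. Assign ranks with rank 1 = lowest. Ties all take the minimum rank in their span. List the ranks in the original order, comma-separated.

Sorted (ascending): 400, 447, 453, 486, 486, 557, 665, 804, 1115, 1219, 1237, 1305
The 2 values of 486 occupy positions 4–5 → each gets rank 4.

4, 10, 1, 6, 11, 2, 7, 9, 8, 4, 12, 3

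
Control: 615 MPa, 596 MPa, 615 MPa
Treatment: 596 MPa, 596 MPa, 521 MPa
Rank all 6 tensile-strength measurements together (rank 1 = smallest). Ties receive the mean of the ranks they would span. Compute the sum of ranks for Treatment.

Sorted (ascending): 521, 596, 596, 596, 615, 615
The 3 values of 596 occupy positions 2–4 → average rank 3.
The 2 values of 615 occupy positions 5–6 → average rank (5+6)/2 = 5.5.
Treatment values → pooled ranks: 596→3, 596→3, 521→1
Rank sum = 3 + 3 + 1 = 7

7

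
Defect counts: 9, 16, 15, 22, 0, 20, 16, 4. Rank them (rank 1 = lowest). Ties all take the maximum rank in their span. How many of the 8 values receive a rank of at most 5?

Sorted (ascending): 0, 4, 9, 15, 16, 16, 20, 22
The 2 values of 16 occupy positions 5–6 → each gets rank 6.
Ranks ≤ 5: {1, 2, 3, 4} → 4 values.

4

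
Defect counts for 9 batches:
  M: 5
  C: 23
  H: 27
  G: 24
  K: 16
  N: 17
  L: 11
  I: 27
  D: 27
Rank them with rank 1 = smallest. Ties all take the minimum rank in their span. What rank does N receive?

4

Sorted (ascending): 5, 11, 16, 17, 23, 24, 27, 27, 27
The 3 values of 27 occupy positions 7–9 → each gets rank 7.
N has value 17 → rank 4.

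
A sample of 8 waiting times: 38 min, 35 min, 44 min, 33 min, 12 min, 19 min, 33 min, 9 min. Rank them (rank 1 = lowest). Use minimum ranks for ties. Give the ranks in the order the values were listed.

Sorted (ascending): 9, 12, 19, 33, 33, 35, 38, 44
The 2 values of 33 occupy positions 4–5 → each gets rank 4.

7, 6, 8, 4, 2, 3, 4, 1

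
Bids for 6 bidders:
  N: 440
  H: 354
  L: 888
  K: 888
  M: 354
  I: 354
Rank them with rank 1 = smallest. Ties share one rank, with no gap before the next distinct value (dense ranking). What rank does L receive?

3

Sorted (ascending): 354, 354, 354, 440, 888, 888
The 3 values of 354 share dense rank 1.
The 2 values of 888 share dense rank 3.
Remaining distinct values take the next consecutive integers.
L has value 888 → rank 3.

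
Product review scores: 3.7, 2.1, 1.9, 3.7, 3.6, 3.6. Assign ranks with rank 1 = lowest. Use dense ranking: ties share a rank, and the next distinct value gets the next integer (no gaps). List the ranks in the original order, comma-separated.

Sorted (ascending): 1.9, 2.1, 3.6, 3.6, 3.7, 3.7
The 2 values of 3.6 share dense rank 3.
The 2 values of 3.7 share dense rank 4.
Remaining distinct values take the next consecutive integers.

4, 2, 1, 4, 3, 3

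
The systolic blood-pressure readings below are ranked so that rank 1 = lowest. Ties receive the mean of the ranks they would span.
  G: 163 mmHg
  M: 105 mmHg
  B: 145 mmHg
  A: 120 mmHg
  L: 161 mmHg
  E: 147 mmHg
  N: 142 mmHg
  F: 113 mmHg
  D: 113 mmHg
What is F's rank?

Sorted (ascending): 105, 113, 113, 120, 142, 145, 147, 161, 163
The 2 values of 113 occupy positions 2–3 → average rank (2+3)/2 = 2.5.
F has value 113 mmHg → rank 2.5.

2.5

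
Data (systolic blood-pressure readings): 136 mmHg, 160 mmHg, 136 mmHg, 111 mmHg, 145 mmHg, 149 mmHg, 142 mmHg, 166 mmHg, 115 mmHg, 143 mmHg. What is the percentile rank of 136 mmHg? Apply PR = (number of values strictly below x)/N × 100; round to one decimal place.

N = 10.
Strictly below 136: 2. Equal to 136: 2.
PR = 2/10 × 100 = 20.0

20.0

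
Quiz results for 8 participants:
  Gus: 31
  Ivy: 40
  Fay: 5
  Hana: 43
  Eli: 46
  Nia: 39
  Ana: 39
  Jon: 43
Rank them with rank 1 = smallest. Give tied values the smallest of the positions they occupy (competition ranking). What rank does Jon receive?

Sorted (ascending): 5, 31, 39, 39, 40, 43, 43, 46
The 2 values of 39 occupy positions 3–4 → each gets rank 3.
The 2 values of 43 occupy positions 6–7 → each gets rank 6.
Jon has value 43 → rank 6.

6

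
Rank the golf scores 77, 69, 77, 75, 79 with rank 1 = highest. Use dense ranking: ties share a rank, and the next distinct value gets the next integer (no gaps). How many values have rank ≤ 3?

Sorted (descending): 79, 77, 77, 75, 69
The 2 values of 77 share dense rank 2.
Remaining distinct values take the next consecutive integers.
Ranks ≤ 3: {1, 2, 2, 3} → 4 values.

4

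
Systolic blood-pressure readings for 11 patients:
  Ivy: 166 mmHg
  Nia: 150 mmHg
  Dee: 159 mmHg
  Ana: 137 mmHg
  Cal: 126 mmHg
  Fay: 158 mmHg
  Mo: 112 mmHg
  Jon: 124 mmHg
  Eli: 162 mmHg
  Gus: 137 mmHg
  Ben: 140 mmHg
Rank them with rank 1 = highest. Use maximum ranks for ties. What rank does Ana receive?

Sorted (descending): 166, 162, 159, 158, 150, 140, 137, 137, 126, 124, 112
The 2 values of 137 occupy positions 7–8 → each gets rank 8.
Ana has value 137 mmHg → rank 8.

8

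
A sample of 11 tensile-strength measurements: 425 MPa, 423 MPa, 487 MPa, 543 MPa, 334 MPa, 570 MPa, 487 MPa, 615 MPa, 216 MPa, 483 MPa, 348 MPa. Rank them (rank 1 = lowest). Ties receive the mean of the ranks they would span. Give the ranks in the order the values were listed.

Sorted (ascending): 216, 334, 348, 423, 425, 483, 487, 487, 543, 570, 615
The 2 values of 487 occupy positions 7–8 → average rank (7+8)/2 = 7.5.

5, 4, 7.5, 9, 2, 10, 7.5, 11, 1, 6, 3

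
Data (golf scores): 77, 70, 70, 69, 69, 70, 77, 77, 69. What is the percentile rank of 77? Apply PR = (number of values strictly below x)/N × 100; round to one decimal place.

N = 9.
Strictly below 77: 6. Equal to 77: 3.
PR = 6/9 × 100 = 66.7

66.7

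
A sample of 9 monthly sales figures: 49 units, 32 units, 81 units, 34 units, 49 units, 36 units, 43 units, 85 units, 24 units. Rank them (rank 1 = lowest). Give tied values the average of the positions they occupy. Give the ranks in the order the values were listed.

6.5, 2, 8, 3, 6.5, 4, 5, 9, 1

Sorted (ascending): 24, 32, 34, 36, 43, 49, 49, 81, 85
The 2 values of 49 occupy positions 6–7 → average rank (6+7)/2 = 6.5.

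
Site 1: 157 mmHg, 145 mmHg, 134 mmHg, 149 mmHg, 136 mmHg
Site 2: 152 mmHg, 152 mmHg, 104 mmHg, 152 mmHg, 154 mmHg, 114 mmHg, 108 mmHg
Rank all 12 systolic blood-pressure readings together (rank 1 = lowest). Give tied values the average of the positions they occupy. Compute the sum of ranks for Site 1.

34

Sorted (ascending): 104, 108, 114, 134, 136, 145, 149, 152, 152, 152, 154, 157
The 3 values of 152 occupy positions 8–10 → average rank 9.
Site 1 values → pooled ranks: 157→12, 145→6, 134→4, 149→7, 136→5
Rank sum = 12 + 6 + 4 + 7 + 5 = 34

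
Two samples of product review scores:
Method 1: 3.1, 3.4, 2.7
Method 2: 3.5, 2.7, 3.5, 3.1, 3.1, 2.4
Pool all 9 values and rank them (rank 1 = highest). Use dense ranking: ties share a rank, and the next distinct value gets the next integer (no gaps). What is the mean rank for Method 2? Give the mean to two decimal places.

2.83

Sorted (descending): 3.5, 3.5, 3.4, 3.1, 3.1, 3.1, 2.7, 2.7, 2.4
The 2 values of 3.5 share dense rank 1.
The 3 values of 3.1 share dense rank 3.
The 2 values of 2.7 share dense rank 4.
Remaining distinct values take the next consecutive integers.
Method 2 values → pooled ranks: 3.5→1, 2.7→4, 3.5→1, 3.1→3, 3.1→3, 2.4→5
Mean rank = (1 + 4 + 1 + 3 + 3 + 5) / 6 = 2.83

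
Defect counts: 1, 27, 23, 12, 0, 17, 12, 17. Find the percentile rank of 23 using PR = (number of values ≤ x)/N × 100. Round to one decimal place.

N = 8.
Strictly below 23: 6. Equal to 23: 1.
PR = 7/8 × 100 = 87.5

87.5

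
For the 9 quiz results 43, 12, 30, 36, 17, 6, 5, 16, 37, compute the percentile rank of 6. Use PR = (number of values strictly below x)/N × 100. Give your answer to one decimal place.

N = 9.
Strictly below 6: 1. Equal to 6: 1.
PR = 1/9 × 100 = 11.1

11.1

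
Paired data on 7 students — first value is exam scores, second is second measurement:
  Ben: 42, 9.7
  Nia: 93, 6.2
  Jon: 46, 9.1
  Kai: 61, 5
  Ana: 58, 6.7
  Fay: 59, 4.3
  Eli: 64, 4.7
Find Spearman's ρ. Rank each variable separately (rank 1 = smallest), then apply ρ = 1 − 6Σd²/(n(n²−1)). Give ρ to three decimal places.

Ranks of variable 1: 1, 7, 2, 5, 3, 4, 6
Ranks of variable 2: 7, 4, 6, 3, 5, 1, 2
d = r₁ − r₂: -6, 3, -4, 2, -2, 3, 4
d²: 36, 9, 16, 4, 4, 9, 16; Σd² = 94
ρ = 1 − 6·94/(7·48) = 1 − 564/336 = -0.679

-0.679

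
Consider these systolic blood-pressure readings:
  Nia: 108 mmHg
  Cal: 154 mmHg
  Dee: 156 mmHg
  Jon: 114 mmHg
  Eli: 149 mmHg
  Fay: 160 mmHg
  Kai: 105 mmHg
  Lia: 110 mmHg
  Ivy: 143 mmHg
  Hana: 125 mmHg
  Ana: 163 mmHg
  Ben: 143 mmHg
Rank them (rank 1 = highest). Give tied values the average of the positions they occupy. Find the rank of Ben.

Sorted (descending): 163, 160, 156, 154, 149, 143, 143, 125, 114, 110, 108, 105
The 2 values of 143 occupy positions 6–7 → average rank (6+7)/2 = 6.5.
Ben has value 143 mmHg → rank 6.5.

6.5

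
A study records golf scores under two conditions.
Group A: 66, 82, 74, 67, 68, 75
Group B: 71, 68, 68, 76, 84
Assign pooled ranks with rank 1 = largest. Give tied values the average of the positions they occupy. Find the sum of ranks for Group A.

Sorted (descending): 84, 82, 76, 75, 74, 71, 68, 68, 68, 67, 66
The 3 values of 68 occupy positions 7–9 → average rank 8.
Group A values → pooled ranks: 66→11, 82→2, 74→5, 67→10, 68→8, 75→4
Rank sum = 11 + 2 + 5 + 10 + 8 + 4 = 40

40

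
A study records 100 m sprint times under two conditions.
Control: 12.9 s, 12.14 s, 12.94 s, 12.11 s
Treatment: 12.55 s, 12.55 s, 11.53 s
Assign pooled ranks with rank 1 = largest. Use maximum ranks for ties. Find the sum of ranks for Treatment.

Sorted (descending): 12.94, 12.9, 12.55, 12.55, 12.14, 12.11, 11.53
The 2 values of 12.55 occupy positions 3–4 → each gets rank 4.
Treatment values → pooled ranks: 12.55→4, 12.55→4, 11.53→7
Rank sum = 4 + 4 + 7 = 15

15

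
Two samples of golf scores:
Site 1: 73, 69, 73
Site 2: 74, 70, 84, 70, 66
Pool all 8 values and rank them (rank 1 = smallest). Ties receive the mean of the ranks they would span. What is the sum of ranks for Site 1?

13

Sorted (ascending): 66, 69, 70, 70, 73, 73, 74, 84
The 2 values of 70 occupy positions 3–4 → average rank (3+4)/2 = 3.5.
The 2 values of 73 occupy positions 5–6 → average rank (5+6)/2 = 5.5.
Site 1 values → pooled ranks: 73→5.5, 69→2, 73→5.5
Rank sum = 5.5 + 2 + 5.5 = 13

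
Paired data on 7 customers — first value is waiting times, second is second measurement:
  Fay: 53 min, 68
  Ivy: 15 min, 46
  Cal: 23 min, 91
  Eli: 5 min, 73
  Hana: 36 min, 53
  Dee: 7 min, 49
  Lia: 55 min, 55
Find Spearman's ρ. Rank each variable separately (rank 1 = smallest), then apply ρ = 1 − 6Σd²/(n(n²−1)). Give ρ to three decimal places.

0.071

Ranks of variable 1: 6, 3, 4, 1, 5, 2, 7
Ranks of variable 2: 5, 1, 7, 6, 3, 2, 4
d = r₁ − r₂: 1, 2, -3, -5, 2, 0, 3
d²: 1, 4, 9, 25, 4, 0, 9; Σd² = 52
ρ = 1 − 6·52/(7·48) = 1 − 312/336 = 0.071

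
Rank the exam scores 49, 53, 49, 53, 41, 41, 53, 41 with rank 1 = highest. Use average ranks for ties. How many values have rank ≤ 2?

3

Sorted (descending): 53, 53, 53, 49, 49, 41, 41, 41
The 3 values of 53 occupy positions 1–3 → average rank 2.
The 2 values of 49 occupy positions 4–5 → average rank (4+5)/2 = 4.5.
The 3 values of 41 occupy positions 6–8 → average rank 7.
Ranks ≤ 2: {2, 2, 2} → 3 values.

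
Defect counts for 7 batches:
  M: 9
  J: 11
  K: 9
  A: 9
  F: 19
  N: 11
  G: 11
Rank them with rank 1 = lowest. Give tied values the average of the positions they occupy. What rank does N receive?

5

Sorted (ascending): 9, 9, 9, 11, 11, 11, 19
The 3 values of 9 occupy positions 1–3 → average rank 2.
The 3 values of 11 occupy positions 4–6 → average rank 5.
N has value 11 → rank 5.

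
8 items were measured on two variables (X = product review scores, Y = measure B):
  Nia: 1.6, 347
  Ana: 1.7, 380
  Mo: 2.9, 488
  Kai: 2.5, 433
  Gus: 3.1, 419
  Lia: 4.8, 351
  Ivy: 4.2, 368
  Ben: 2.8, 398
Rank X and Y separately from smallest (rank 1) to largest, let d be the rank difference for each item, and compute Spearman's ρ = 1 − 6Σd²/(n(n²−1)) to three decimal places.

0.024

Ranks of variable 1: 1, 2, 5, 3, 6, 8, 7, 4
Ranks of variable 2: 1, 4, 8, 7, 6, 2, 3, 5
d = r₁ − r₂: 0, -2, -3, -4, 0, 6, 4, -1
d²: 0, 4, 9, 16, 0, 36, 16, 1; Σd² = 82
ρ = 1 − 6·82/(8·63) = 1 − 492/504 = 0.024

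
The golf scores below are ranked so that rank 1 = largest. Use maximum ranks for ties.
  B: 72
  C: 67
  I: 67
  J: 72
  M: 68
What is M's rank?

3

Sorted (descending): 72, 72, 68, 67, 67
The 2 values of 72 occupy positions 1–2 → each gets rank 2.
The 2 values of 67 occupy positions 4–5 → each gets rank 5.
M has value 68 → rank 3.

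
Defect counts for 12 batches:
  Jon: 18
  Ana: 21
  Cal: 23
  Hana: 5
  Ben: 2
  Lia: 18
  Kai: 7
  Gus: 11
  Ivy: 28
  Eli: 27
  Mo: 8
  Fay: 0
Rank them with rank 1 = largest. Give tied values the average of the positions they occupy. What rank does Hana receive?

10

Sorted (descending): 28, 27, 23, 21, 18, 18, 11, 8, 7, 5, 2, 0
The 2 values of 18 occupy positions 5–6 → average rank (5+6)/2 = 5.5.
Hana has value 5 → rank 10.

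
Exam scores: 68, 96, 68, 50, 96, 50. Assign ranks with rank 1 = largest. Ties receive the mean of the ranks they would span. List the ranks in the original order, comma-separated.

3.5, 1.5, 3.5, 5.5, 1.5, 5.5

Sorted (descending): 96, 96, 68, 68, 50, 50
The 2 values of 96 occupy positions 1–2 → average rank (1+2)/2 = 1.5.
The 2 values of 68 occupy positions 3–4 → average rank (3+4)/2 = 3.5.
The 2 values of 50 occupy positions 5–6 → average rank (5+6)/2 = 5.5.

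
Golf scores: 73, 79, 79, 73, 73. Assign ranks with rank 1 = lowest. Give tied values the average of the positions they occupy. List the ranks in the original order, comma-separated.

Sorted (ascending): 73, 73, 73, 79, 79
The 3 values of 73 occupy positions 1–3 → average rank 2.
The 2 values of 79 occupy positions 4–5 → average rank (4+5)/2 = 4.5.

2, 4.5, 4.5, 2, 2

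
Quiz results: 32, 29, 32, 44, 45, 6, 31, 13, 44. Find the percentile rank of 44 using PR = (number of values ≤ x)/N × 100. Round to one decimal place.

88.9

N = 9.
Strictly below 44: 6. Equal to 44: 2.
PR = 8/9 × 100 = 88.9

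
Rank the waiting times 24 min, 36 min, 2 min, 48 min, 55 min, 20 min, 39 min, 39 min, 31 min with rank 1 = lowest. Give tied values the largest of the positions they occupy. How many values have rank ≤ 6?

Sorted (ascending): 2, 20, 24, 31, 36, 39, 39, 48, 55
The 2 values of 39 occupy positions 6–7 → each gets rank 7.
Ranks ≤ 6: {1, 2, 3, 4, 5} → 5 values.

5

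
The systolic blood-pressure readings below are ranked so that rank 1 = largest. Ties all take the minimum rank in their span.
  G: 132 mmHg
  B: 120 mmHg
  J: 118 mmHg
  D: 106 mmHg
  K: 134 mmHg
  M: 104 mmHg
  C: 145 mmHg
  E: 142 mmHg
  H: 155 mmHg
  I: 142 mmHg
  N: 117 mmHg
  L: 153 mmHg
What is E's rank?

Sorted (descending): 155, 153, 145, 142, 142, 134, 132, 120, 118, 117, 106, 104
The 2 values of 142 occupy positions 4–5 → each gets rank 4.
E has value 142 mmHg → rank 4.

4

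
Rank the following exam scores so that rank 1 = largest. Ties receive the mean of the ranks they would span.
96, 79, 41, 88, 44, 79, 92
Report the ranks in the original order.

1, 4.5, 7, 3, 6, 4.5, 2

Sorted (descending): 96, 92, 88, 79, 79, 44, 41
The 2 values of 79 occupy positions 4–5 → average rank (4+5)/2 = 4.5.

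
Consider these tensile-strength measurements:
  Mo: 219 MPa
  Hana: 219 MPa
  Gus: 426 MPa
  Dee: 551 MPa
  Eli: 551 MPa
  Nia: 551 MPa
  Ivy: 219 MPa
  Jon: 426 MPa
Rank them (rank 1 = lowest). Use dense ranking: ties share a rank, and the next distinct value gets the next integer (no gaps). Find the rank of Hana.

1

Sorted (ascending): 219, 219, 219, 426, 426, 551, 551, 551
The 3 values of 219 share dense rank 1.
The 2 values of 426 share dense rank 2.
The 3 values of 551 share dense rank 3.
Hana has value 219 MPa → rank 1.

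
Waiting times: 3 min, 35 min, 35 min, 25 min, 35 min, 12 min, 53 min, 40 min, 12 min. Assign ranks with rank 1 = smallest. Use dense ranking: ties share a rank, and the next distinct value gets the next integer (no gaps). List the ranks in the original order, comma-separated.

1, 4, 4, 3, 4, 2, 6, 5, 2

Sorted (ascending): 3, 12, 12, 25, 35, 35, 35, 40, 53
The 2 values of 12 share dense rank 2.
The 3 values of 35 share dense rank 4.
Remaining distinct values take the next consecutive integers.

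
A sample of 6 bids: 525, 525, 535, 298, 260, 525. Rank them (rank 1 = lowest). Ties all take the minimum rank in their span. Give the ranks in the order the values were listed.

3, 3, 6, 2, 1, 3

Sorted (ascending): 260, 298, 525, 525, 525, 535
The 3 values of 525 occupy positions 3–5 → each gets rank 3.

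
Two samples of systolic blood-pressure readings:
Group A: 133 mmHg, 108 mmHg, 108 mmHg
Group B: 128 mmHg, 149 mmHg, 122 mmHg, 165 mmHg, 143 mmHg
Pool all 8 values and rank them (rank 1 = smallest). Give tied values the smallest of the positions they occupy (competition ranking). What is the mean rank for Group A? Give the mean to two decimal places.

Sorted (ascending): 108, 108, 122, 128, 133, 143, 149, 165
The 2 values of 108 occupy positions 1–2 → each gets rank 1.
Group A values → pooled ranks: 133→5, 108→1, 108→1
Mean rank = (5 + 1 + 1) / 3 = 2.33

2.33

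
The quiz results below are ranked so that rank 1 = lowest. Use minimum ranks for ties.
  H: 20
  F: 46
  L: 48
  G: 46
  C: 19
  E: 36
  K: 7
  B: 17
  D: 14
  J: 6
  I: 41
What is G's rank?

9

Sorted (ascending): 6, 7, 14, 17, 19, 20, 36, 41, 46, 46, 48
The 2 values of 46 occupy positions 9–10 → each gets rank 9.
G has value 46 → rank 9.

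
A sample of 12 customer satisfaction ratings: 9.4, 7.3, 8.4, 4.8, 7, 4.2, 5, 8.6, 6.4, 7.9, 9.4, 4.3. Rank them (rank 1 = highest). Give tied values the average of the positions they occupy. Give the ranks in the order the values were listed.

1.5, 6, 4, 10, 7, 12, 9, 3, 8, 5, 1.5, 11

Sorted (descending): 9.4, 9.4, 8.6, 8.4, 7.9, 7.3, 7, 6.4, 5, 4.8, 4.3, 4.2
The 2 values of 9.4 occupy positions 1–2 → average rank (1+2)/2 = 1.5.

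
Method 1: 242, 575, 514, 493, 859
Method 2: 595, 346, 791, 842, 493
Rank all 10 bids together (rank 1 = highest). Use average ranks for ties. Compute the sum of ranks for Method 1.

Sorted (descending): 859, 842, 791, 595, 575, 514, 493, 493, 346, 242
The 2 values of 493 occupy positions 7–8 → average rank (7+8)/2 = 7.5.
Method 1 values → pooled ranks: 242→10, 575→5, 514→6, 493→7.5, 859→1
Rank sum = 10 + 5 + 6 + 7.5 + 1 = 29.5

29.5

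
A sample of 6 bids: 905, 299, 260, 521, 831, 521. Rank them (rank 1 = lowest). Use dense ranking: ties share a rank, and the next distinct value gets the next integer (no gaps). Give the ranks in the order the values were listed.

5, 2, 1, 3, 4, 3

Sorted (ascending): 260, 299, 521, 521, 831, 905
The 2 values of 521 share dense rank 3.
Remaining distinct values take the next consecutive integers.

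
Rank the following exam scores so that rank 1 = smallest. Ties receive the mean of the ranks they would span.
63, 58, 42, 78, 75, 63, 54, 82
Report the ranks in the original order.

4.5, 3, 1, 7, 6, 4.5, 2, 8

Sorted (ascending): 42, 54, 58, 63, 63, 75, 78, 82
The 2 values of 63 occupy positions 4–5 → average rank (4+5)/2 = 4.5.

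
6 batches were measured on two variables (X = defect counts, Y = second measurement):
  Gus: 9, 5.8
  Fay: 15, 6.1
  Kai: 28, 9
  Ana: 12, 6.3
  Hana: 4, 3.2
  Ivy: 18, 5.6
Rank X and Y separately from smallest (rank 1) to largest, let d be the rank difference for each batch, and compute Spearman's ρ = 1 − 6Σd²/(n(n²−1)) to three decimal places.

Ranks of variable 1: 2, 4, 6, 3, 1, 5
Ranks of variable 2: 3, 4, 6, 5, 1, 2
d = r₁ − r₂: -1, 0, 0, -2, 0, 3
d²: 1, 0, 0, 4, 0, 9; Σd² = 14
ρ = 1 − 6·14/(6·35) = 1 − 84/210 = 0.600

0.600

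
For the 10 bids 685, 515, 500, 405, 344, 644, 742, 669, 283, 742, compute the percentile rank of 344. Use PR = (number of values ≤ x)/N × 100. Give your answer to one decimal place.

N = 10.
Strictly below 344: 1. Equal to 344: 1.
PR = 2/10 × 100 = 20.0

20.0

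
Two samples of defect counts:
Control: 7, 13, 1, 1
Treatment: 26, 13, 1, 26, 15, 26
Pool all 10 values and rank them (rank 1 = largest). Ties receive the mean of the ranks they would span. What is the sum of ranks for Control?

Sorted (descending): 26, 26, 26, 15, 13, 13, 7, 1, 1, 1
The 3 values of 26 occupy positions 1–3 → average rank 2.
The 2 values of 13 occupy positions 5–6 → average rank (5+6)/2 = 5.5.
The 3 values of 1 occupy positions 8–10 → average rank 9.
Control values → pooled ranks: 7→7, 13→5.5, 1→9, 1→9
Rank sum = 7 + 5.5 + 9 + 9 = 30.5

30.5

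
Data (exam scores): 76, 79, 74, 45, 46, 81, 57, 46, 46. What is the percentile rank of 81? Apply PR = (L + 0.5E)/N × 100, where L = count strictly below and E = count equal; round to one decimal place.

N = 9.
Strictly below 81: 8. Equal to 81: 1.
PR = (8 + 0.5·1)/9 × 100 = 94.4

94.4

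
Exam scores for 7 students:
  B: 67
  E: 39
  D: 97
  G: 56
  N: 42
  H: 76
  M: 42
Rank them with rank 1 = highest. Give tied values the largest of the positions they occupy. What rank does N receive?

Sorted (descending): 97, 76, 67, 56, 42, 42, 39
The 2 values of 42 occupy positions 5–6 → each gets rank 6.
N has value 42 → rank 6.

6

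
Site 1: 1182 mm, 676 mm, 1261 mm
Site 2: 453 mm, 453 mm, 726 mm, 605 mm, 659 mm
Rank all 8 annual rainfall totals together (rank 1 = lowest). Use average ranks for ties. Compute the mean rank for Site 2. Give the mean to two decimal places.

Sorted (ascending): 453, 453, 605, 659, 676, 726, 1182, 1261
The 2 values of 453 occupy positions 1–2 → average rank (1+2)/2 = 1.5.
Site 2 values → pooled ranks: 453→1.5, 453→1.5, 726→6, 605→3, 659→4
Mean rank = (1.5 + 1.5 + 6 + 3 + 4) / 5 = 3.20

3.20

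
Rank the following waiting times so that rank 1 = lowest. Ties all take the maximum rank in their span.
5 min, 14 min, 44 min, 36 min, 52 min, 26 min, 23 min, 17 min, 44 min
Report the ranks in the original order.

Sorted (ascending): 5, 14, 17, 23, 26, 36, 44, 44, 52
The 2 values of 44 occupy positions 7–8 → each gets rank 8.

1, 2, 8, 6, 9, 5, 4, 3, 8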